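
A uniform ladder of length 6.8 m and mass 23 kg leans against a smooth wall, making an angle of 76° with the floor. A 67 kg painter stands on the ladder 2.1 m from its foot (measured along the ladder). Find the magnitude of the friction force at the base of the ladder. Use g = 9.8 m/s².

f ≈ 78.7 N

Taking torques about the foot of the ladder:
Ladder weight 23×9.8 = 225.4 N acts at 3.4 m along the ladder; its horizontal arm is 3.4·cos76° = 0.8225 m → τ = 185.4 N·m clockwise.
Painter: 67×9.8 = 656.6 N at 2.1 m → arm 0.508 m → τ = 333.6 N·m clockwise.
Wall normal N acts horizontally at the top; its moment arm is the height L sinθ = 6.8·sin76° = 6.598 m, counterclockwise.
For rotational equilibrium, N × 6.598 = 519, so N = 78.7 N.
ΣFx = 0: friction at the foot balances the wall's push, so f = N_wall = 78.7 N.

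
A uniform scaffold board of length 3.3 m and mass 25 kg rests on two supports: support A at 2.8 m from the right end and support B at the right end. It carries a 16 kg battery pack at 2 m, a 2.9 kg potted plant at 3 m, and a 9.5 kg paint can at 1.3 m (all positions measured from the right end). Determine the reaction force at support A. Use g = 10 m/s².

R_A ≈ 337 N

About support B:
Beam weight: 25 × 10 = 250 N down at 1.65 m → arm 1.65 m, τ = 250 × 1.65 = 412.5 N·m counterclockwise.
Battery pack: 16 × 10 = 160 N down at 2 m → arm 2 m, τ = 160 × 2 = 320 N·m counterclockwise.
Potted plant: 2.9 × 10 = 29 N down at 3 m → arm 3 m, τ = 29 × 3 = 87 N·m counterclockwise.
Paint can: 9.5 × 10 = 95 N down at 1.3 m → arm 1.3 m, τ = 95 × 1.3 = 123.5 N·m counterclockwise.
Net load moment about support B = 943 N·m counterclockwise.
Reaction R at support A is upward at 2.8 m, arm 2.8 m → moment R × 2.8 clockwise.
Στ = 0 ⇒ R × 2.8 = 943 ⇒ R = 337 N.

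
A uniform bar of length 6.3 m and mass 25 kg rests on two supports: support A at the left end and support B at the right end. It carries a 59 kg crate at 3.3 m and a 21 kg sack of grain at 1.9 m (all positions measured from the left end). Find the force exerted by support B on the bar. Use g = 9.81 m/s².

R_B ≈ 488 N

Taking torques about support A:
Beam weight: 25 × 9.81 = 245.2 N down at 3.15 m → arm 3.15 m, τ = 245.2 × 3.15 = 772.4 N·m clockwise.
Crate: 59 × 9.81 = 578.8 N down at 3.3 m → arm 3.3 m, τ = 578.8 × 3.3 = 1910 N·m clockwise.
Sack of grain: 21 × 9.81 = 206 N down at 1.9 m → arm 1.9 m, τ = 206 × 1.9 = 391.4 N·m clockwise.
Net load moment about support A = 3074 N·m clockwise.
Reaction R at support B is upward at 6.3 m, arm 6.3 m → moment R × 6.3 counterclockwise.
For rotational equilibrium, R × 6.3 = 3074, so R = 488 N.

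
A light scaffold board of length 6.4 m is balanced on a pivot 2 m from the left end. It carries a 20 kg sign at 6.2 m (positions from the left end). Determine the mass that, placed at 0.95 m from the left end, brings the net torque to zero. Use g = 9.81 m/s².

m ≈ 80 kg

Choose the pivot (at 2 m from the left end) as the axis so the support reaction has zero arm there.
Sign: 20 × 9.81 = 196.2 N down at 6.2 m → arm 4.2 m, τ = 196.2 × 4.2 = 824 N·m clockwise.
Net moment of known loads = 824 N·m clockwise.
An unknown mass m at 0.95 m has arm 1.05 m; its moment is m·g·1.05 counterclockwise.
Setting net torque to zero: m × 9.81 × 1.05 = 824 → m = 824 / (9.81 × 1.05) = 80 kg.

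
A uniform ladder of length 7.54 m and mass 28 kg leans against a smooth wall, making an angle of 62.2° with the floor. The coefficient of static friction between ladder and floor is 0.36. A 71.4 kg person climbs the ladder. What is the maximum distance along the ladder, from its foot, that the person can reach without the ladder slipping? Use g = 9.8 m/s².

d ≈ 5.69 m

Choose the foot of the ladder as the axis so the floor normal and friction both act there and drop out.
Ladder weight 28×9.8 = 274.4 N acts at 3.77 m along the ladder; its horizontal arm is 3.77·cos62.2° = 1.758 m → τ = 482.4 N·m clockwise.
Person weight 71.4×9.8 = 699.7 N at distance d → arm d·cos62.2° → τ = 699.7·d·0.4664 clockwise.
Wall normal N at the top has arm L sinθ = 6.67 m counterclockwise, so Στ = 0 gives N·6.67 = 482.4 + 326.3·d.
ΣFy = 0 ⇒ N_floor = 974.1 N, so the maximum friction is μ_s·N_floor = 0.36×974.1 = 350.7 N. ΣFx = 0 ⇒ N_wall = f, so at the slipping point N = 350.7 N.
Substituting: 350.7×6.67 = 482.4 + 326.3·d ⇒ d = (2339 − 482.4) / 326.3 = 5.69 m.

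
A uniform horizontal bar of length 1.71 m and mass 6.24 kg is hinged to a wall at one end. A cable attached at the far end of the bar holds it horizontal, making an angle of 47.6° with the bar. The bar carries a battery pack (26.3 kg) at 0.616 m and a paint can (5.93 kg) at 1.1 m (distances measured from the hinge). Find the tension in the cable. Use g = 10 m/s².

T ≈ 222 N

Taking torques about the hinge:
Beam weight: 6.24 × 10 = 62.4 N down at 0.855 m → arm 0.855 m, τ = 62.4 × 0.855 = 53.35 N·m clockwise.
Battery pack: 26.3 × 10 = 263 N down at 0.616 m → arm 0.616 m, τ = 263 × 0.616 = 162 N·m clockwise.
Paint can: 5.93 × 10 = 59.3 N down at 1.1 m → arm 1.1 m, τ = 59.3 × 1.1 = 65.23 N·m clockwise.
Total clockwise load moment = 280.6 N·m.
The cable tension T acts at 1.71 m; only its component perpendicular to the bar, T sinθ, produces torque. sin 47.6° = 0.7385.
Balancing moments: T × 1.71 × 0.7385 = 280.6, giving T = 280.6 / 1.263 = 222 N.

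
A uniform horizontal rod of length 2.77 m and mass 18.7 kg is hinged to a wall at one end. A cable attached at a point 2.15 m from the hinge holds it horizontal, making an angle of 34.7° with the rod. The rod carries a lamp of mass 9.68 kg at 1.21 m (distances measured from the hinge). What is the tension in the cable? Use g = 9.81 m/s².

Choose the hinge as the axis so the unknown hinge reaction has zero arm there.
Beam weight: 18.7 × 9.81 = 183.4 N down at 1.385 m → arm 1.385 m, τ = 183.4 × 1.385 = 254 N·m clockwise.
Lamp: 9.68 × 9.81 = 94.96 N down at 1.21 m → arm 1.21 m, τ = 94.96 × 1.21 = 114.9 N·m clockwise.
Total clockwise load moment = 368.9 N·m.
The cable tension T acts at 2.15 m; only its component perpendicular to the rod, T sinθ, produces torque. sin 34.7° = 0.5693.
Στ = 0 ⇒ T × 2.15 × 0.5693 = 368.9 ⇒ T = 368.9 / 1.224 = 301 N.

T ≈ 301 N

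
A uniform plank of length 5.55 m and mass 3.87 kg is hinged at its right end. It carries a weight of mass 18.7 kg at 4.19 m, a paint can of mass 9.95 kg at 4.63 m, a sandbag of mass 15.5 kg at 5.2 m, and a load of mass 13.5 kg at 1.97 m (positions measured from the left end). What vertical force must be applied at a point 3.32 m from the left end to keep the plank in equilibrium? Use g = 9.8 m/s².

F ≈ 435 N

About the right end:
Beam weight: 3.87 × 9.8 = 37.93 N down at 2.775 m → arm 2.775 m, τ = 37.93 × 2.775 = 105.3 N·m counterclockwise.
Weight: 18.7 × 9.8 = 183.3 N down at 4.19 m → arm 1.36 m, τ = 183.3 × 1.36 = 249.3 N·m counterclockwise.
Paint can: 9.95 × 9.8 = 97.51 N down at 4.63 m → arm 0.92 m, τ = 97.51 × 0.92 = 89.71 N·m counterclockwise.
Sandbag: 15.5 × 9.8 = 151.9 N down at 5.2 m → arm 0.35 m, τ = 151.9 × 0.35 = 53.16 N·m counterclockwise.
Load: 13.5 × 9.8 = 132.3 N down at 1.97 m → arm 3.58 m, τ = 132.3 × 3.58 = 473.6 N·m counterclockwise.
Net moment of the loads = 971.1 N·m counterclockwise.
The upward force F acts at a point 3.32 m from the left end, arm 2.23 m, giving F × 2.23 clockwise.
Balancing moments: F × 2.23 = 971.1, giving F = 971.1 / 2.23 = 435 N.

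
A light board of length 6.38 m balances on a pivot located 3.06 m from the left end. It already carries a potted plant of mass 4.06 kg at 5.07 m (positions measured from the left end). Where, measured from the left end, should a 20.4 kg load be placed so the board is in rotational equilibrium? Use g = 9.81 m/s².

About the pivot (at 3.06 m from the left end):
Potted plant: 4.06 × 9.81 = 39.83 N down at 5.07 m → arm 2.01 m, τ = 39.83 × 2.01 = 80.06 N·m clockwise.
Net moment of existing loads = 80.06 N·m clockwise.
The load weighs 20.4 × 9.81 = 200.1 N and must supply an equal counterclockwise moment, so its lever arm about the pivot is 80.06 / 200.1 = 0.4 m.
That puts it at 3.06 − 0.4 = 2.66 m from the left end.

x ≈ 2.66 m from the left end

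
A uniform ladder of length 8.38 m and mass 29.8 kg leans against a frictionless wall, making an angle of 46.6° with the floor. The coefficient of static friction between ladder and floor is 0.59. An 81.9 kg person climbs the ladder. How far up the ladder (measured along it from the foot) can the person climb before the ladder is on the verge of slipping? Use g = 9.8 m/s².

d ≈ 5.61 m

Take moments about the foot of the ladder.
Ladder weight 29.8×9.8 = 292 N acts at 4.19 m along the ladder; its horizontal arm is 4.19·cos46.6° = 2.879 m → τ = 840.7 N·m clockwise.
Person weight 81.9×9.8 = 802.6 N at distance d → arm d·cos46.6° → τ = 802.6·d·0.6871 clockwise.
Wall normal N at the top has arm L sinθ = 6.089 m counterclockwise, so Στ = 0 gives N·6.089 = 840.7 + 551.5·d.
ΣFy = 0 ⇒ N_floor = 1095 N, so the maximum friction is μ_s·N_floor = 0.59×1095 = 646 N. ΣFx = 0 ⇒ N_wall = f, so at the slipping point N = 646 N.
Substituting: 646×6.089 = 840.7 + 551.5·d ⇒ d = (3933 − 840.7) / 551.5 = 5.61 m.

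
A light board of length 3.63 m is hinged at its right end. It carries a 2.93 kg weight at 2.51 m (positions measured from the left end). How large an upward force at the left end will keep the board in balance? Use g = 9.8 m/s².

F ≈ 8.86 N

About the right end:
Weight: 2.93 × 9.8 = 28.71 N down at 2.51 m → arm 1.12 m, τ = 28.71 × 1.12 = 32.16 N·m counterclockwise.
Net moment of the loads = 32.16 N·m counterclockwise.
The upward force F acts at the left end, arm 3.63 m, giving F × 3.63 clockwise.
Setting net torque to zero: F × 3.63 = 32.16 → F = 32.16 / 3.63 = 8.86 N.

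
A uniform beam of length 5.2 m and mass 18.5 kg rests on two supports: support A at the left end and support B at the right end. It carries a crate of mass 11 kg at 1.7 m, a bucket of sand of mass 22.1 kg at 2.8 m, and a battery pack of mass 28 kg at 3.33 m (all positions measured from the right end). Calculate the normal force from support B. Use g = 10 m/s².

Choose support A as the axis so its reaction then has zero moment arm.
Beam weight: 18.5 × 10 = 185 N down at 2.6 m → arm 2.6 m, τ = 185 × 2.6 = 481 N·m clockwise.
Crate: 11 × 10 = 110 N down at 1.7 m → arm 3.5 m, τ = 110 × 3.5 = 385 N·m clockwise.
Bucket of sand: 22.1 × 10 = 221 N down at 2.8 m → arm 2.4 m, τ = 221 × 2.4 = 530.4 N·m clockwise.
Battery pack: 28 × 10 = 280 N down at 3.33 m → arm 1.87 m, τ = 280 × 1.87 = 523.6 N·m clockwise.
Net load moment about support A = 1920 N·m clockwise.
Reaction R at support B is upward at 0 m, arm 5.2 m → moment R × 5.2 counterclockwise.
Στ = 0 ⇒ R × 5.2 = 1920 ⇒ R = 369 N.

R_B ≈ 369 N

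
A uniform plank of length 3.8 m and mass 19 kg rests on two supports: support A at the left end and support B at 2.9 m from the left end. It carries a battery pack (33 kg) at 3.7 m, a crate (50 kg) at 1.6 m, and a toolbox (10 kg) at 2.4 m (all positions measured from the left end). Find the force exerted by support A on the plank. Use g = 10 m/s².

Taking torques about support B:
Beam weight: 19 × 10 = 190 N down at 1.9 m → arm 1 m, τ = 190 × 1 = 190 N·m counterclockwise.
Battery pack: 33 × 10 = 330 N down at 3.7 m → arm 0.8 m, τ = 330 × 0.8 = 264 N·m clockwise.
Crate: 50 × 10 = 500 N down at 1.6 m → arm 1.3 m, τ = 500 × 1.3 = 650 N·m counterclockwise.
Toolbox: 10 × 10 = 100 N down at 2.4 m → arm 0.5 m, τ = 100 × 0.5 = 50 N·m counterclockwise.
Net load moment about support B = 626 N·m counterclockwise.
Reaction R at support A is upward at 0 m, arm 2.9 m → moment R × 2.9 clockwise.
Setting net torque to zero: R × 2.9 = 626 → R = 216 N.

R_A ≈ 216 N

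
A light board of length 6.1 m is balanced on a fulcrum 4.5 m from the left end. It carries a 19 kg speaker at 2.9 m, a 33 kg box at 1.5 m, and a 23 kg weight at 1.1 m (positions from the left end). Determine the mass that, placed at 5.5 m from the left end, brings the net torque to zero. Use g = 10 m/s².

m ≈ 208 kg

Taking torques about the fulcrum (at 4.5 m from the left end):
Speaker: 19 × 10 = 190 N down at 2.9 m → arm 1.6 m, τ = 190 × 1.6 = 304 N·m counterclockwise.
Box: 33 × 10 = 330 N down at 1.5 m → arm 3 m, τ = 330 × 3 = 990 N·m counterclockwise.
Weight: 23 × 10 = 230 N down at 1.1 m → arm 3.4 m, τ = 230 × 3.4 = 782 N·m counterclockwise.
Net moment of known loads = 2076 N·m counterclockwise.
An unknown mass m at 5.5 m has arm 1 m; its moment is m·g·1 clockwise.
Balancing moments: m × 10 × 1 = 2076, giving m = 2076 / (10 × 1) = 208 kg.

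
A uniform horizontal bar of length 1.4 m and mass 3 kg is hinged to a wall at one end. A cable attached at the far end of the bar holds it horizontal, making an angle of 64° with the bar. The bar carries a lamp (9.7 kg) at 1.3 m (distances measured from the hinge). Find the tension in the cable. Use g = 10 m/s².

T ≈ 117 N

Take moments about the hinge.
Beam weight: 3 × 10 = 30 N down at 0.7 m → arm 0.7 m, τ = 30 × 0.7 = 21 N·m clockwise.
Lamp: 9.7 × 10 = 97 N down at 1.3 m → arm 1.3 m, τ = 97 × 1.3 = 126.1 N·m clockwise.
Total clockwise load moment = 147.1 N·m.
The cable tension T acts at 1.4 m; only its component perpendicular to the bar, T sinθ, produces torque. sin 64° = 0.8988.
For rotational equilibrium, T × 1.4 × 0.8988 = 147.1, so T = 147.1 / 1.258 = 117 N.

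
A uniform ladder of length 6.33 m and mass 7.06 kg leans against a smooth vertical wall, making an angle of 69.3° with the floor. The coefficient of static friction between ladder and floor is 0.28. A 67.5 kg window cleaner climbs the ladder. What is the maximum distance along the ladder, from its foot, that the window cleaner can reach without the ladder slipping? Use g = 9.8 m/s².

d ≈ 4.85 m

Taking torques about the foot of the ladder:
Ladder weight 7.06×9.8 = 69.19 N acts at 3.165 m along the ladder; its horizontal arm is 3.165·cos69.3° = 1.119 m → τ = 77.42 N·m clockwise.
Window cleaner weight 67.5×9.8 = 661.5 N at distance d → arm d·cos69.3° → τ = 661.5·d·0.3535 clockwise.
Wall normal N at the top has arm L sinθ = 5.921 m counterclockwise, so Στ = 0 gives N·5.921 = 77.42 + 233.8·d.
ΣFy = 0 ⇒ N_floor = 730.7 N, so the maximum friction is μ_s·N_floor = 0.28×730.7 = 204.6 N. ΣFx = 0 ⇒ N_wall = f, so at the slipping point N = 204.6 N.
Substituting: 204.6×5.921 = 77.42 + 233.8·d ⇒ d = (1211 − 77.42) / 233.8 = 4.85 m.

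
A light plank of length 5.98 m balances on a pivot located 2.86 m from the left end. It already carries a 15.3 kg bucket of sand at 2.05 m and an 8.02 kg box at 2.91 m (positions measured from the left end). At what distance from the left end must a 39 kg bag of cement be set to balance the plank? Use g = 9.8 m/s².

x ≈ 3.17 m from the left end

Choose the pivot (at 2.86 m from the left end) as the axis so the support reaction has zero arm there.
Bucket of sand: 15.3 × 9.8 = 149.9 N down at 2.05 m → arm 0.81 m, τ = 149.9 × 0.81 = 121.4 N·m counterclockwise.
Box: 8.02 × 9.8 = 78.6 N down at 2.91 m → arm 0.05 m, τ = 78.6 × 0.05 = 3.93 N·m clockwise.
Net moment of existing loads = 117.5 N·m counterclockwise.
The bag of cement weighs 39 × 9.8 = 382.2 N and must supply an equal clockwise moment, so its lever arm about the pivot is 117.5 / 382.2 = 0.307 m.
That puts it at 2.86 + 0.307 = 3.17 m from the left end.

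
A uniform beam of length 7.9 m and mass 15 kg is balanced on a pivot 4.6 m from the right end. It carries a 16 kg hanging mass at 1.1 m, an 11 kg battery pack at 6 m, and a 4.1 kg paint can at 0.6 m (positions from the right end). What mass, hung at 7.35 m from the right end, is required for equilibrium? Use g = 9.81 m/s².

Sum moments about the pivot (at 4.6 m from the right end) (the support reaction has zero arm there).
Beam weight: 15 × 9.81 = 147.2 N down at 3.95 m → arm 0.65 m, τ = 147.2 × 0.65 = 95.68 N·m clockwise.
Hanging mass: 16 × 9.81 = 157 N down at 1.1 m → arm 3.5 m, τ = 157 × 3.5 = 549.5 N·m clockwise.
Battery pack: 11 × 9.81 = 107.9 N down at 6 m → arm 1.4 m, τ = 107.9 × 1.4 = 151.1 N·m counterclockwise.
Paint can: 4.1 × 9.81 = 40.22 N down at 0.6 m → arm 4 m, τ = 40.22 × 4 = 160.9 N·m clockwise.
Net moment of known loads = 655 N·m clockwise.
An unknown mass m at 7.35 m has arm 2.75 m; its moment is m·g·2.75 counterclockwise.
Setting net torque to zero: m × 9.81 × 2.75 = 655 → m = 655 / (9.81 × 2.75) = 24.3 kg.

m ≈ 24.3 kg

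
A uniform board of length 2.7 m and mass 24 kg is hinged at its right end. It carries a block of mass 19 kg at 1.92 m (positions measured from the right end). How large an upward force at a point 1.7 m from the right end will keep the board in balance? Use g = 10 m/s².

Take moments about the right end.
Beam weight: 24 × 10 = 240 N down at 1.35 m → arm 1.35 m, τ = 240 × 1.35 = 324 N·m counterclockwise.
Block: 19 × 10 = 190 N down at 1.92 m → arm 1.92 m, τ = 190 × 1.92 = 364.8 N·m counterclockwise.
Net moment of the loads = 688.8 N·m counterclockwise.
The upward force F acts at a point 1.7 m from the right end, arm 1.7 m, giving F × 1.7 clockwise.
Balancing moments: F × 1.7 = 688.8, giving F = 688.8 / 1.7 = 405 N.

F ≈ 405 N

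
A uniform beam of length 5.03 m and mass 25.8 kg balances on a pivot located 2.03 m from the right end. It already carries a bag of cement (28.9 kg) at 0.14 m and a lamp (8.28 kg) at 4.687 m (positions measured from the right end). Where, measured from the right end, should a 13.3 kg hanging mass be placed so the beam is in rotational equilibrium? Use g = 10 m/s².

Take moments about the pivot (at 2.03 m from the right end).
Beam weight: 25.8 × 10 = 258 N down at 2.515 m → arm 0.485 m, τ = 258 × 0.485 = 125.1 N·m counterclockwise.
Bag of cement: 28.9 × 10 = 289 N down at 0.14 m → arm 1.89 m, τ = 289 × 1.89 = 546.2 N·m clockwise.
Lamp: 8.28 × 10 = 82.8 N down at 4.687 m → arm 2.657 m, τ = 82.8 × 2.657 = 220 N·m counterclockwise.
Net moment of existing loads = 201.1 N·m clockwise.
The hanging mass weighs 13.3 × 10 = 133 N and must supply an equal counterclockwise moment, so its lever arm about the pivot is 201.1 / 133 = 1.51 m.
That puts it at 2.03 + 1.51 = 3.54 m from the right end.

x ≈ 3.54 m from the right end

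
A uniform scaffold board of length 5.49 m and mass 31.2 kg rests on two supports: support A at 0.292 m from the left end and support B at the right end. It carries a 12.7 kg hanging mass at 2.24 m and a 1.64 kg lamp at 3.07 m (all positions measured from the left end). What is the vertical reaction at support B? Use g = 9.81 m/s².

R_B ≈ 200 N

Take moments about support A.
Beam weight: 31.2 × 9.81 = 306.1 N down at 2.745 m → arm 2.453 m, τ = 306.1 × 2.453 = 750.9 N·m clockwise.
Hanging mass: 12.7 × 9.81 = 124.6 N down at 2.24 m → arm 1.948 m, τ = 124.6 × 1.948 = 242.7 N·m clockwise.
Lamp: 1.64 × 9.81 = 16.09 N down at 3.07 m → arm 2.778 m, τ = 16.09 × 2.778 = 44.7 N·m clockwise.
Net load moment about support A = 1038 N·m clockwise.
Reaction R at support B is upward at 5.49 m, arm 5.198 m → moment R × 5.198 counterclockwise.
Στ = 0 ⇒ R × 5.198 = 1038 ⇒ R = 200 N.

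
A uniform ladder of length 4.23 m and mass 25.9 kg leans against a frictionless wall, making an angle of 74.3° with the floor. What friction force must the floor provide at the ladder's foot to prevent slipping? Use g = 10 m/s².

Sum moments about the foot of the ladder (the floor normal and friction both act there and drop out).
Ladder weight 25.9×10 = 259 N acts at 2.115 m along the ladder; its horizontal arm is 2.115·cos74.3° = 0.5723 m → τ = 148.2 N·m clockwise.
Wall normal N acts horizontally at the top; its moment arm is the height L sinθ = 4.23·sin74.3° = 4.072 m, counterclockwise.
For rotational equilibrium, N × 4.072 = 148.2, so N = 36.4 N.
ΣFx = 0: friction at the foot balances the wall's push, so f = N_wall = 36.4 N.

f ≈ 36.4 N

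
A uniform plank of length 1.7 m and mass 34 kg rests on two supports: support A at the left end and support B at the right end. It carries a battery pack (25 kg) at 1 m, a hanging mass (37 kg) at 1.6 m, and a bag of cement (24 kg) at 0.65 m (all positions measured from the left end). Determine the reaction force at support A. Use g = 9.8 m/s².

R_A ≈ 434 N

Take moments about support B.
Beam weight: 34 × 9.8 = 333.2 N down at 0.85 m → arm 0.85 m, τ = 333.2 × 0.85 = 283.2 N·m counterclockwise.
Battery pack: 25 × 9.8 = 245 N down at 1 m → arm 0.7 m, τ = 245 × 0.7 = 171.5 N·m counterclockwise.
Hanging mass: 37 × 9.8 = 362.6 N down at 1.6 m → arm 0.1 m, τ = 362.6 × 0.1 = 36.26 N·m counterclockwise.
Bag of cement: 24 × 9.8 = 235.2 N down at 0.65 m → arm 1.05 m, τ = 235.2 × 1.05 = 247 N·m counterclockwise.
Net load moment about support B = 738 N·m counterclockwise.
Reaction R at support A is upward at 0 m, arm 1.7 m → moment R × 1.7 clockwise.
Balancing moments: R × 1.7 = 738, giving R = 434 N.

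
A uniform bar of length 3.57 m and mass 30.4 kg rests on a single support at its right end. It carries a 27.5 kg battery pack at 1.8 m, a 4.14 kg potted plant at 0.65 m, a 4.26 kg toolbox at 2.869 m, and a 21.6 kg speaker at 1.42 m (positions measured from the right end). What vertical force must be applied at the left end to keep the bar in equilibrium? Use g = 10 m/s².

F ≈ 418 N

About the right end:
Beam weight: 30.4 × 10 = 304 N down at 1.785 m → arm 1.785 m, τ = 304 × 1.785 = 542.6 N·m counterclockwise.
Battery pack: 27.5 × 10 = 275 N down at 1.8 m → arm 1.8 m, τ = 275 × 1.8 = 495 N·m counterclockwise.
Potted plant: 4.14 × 10 = 41.4 N down at 0.65 m → arm 0.65 m, τ = 41.4 × 0.65 = 26.91 N·m counterclockwise.
Toolbox: 4.26 × 10 = 42.6 N down at 2.869 m → arm 2.869 m, τ = 42.6 × 2.869 = 122.2 N·m counterclockwise.
Speaker: 21.6 × 10 = 216 N down at 1.42 m → arm 1.42 m, τ = 216 × 1.42 = 306.7 N·m counterclockwise.
Net moment of the loads = 1493 N·m counterclockwise.
The upward force F acts at the left end, arm 3.57 m, giving F × 3.57 clockwise.
Setting net torque to zero: F × 3.57 = 1493 → F = 1493 / 3.57 = 418 N.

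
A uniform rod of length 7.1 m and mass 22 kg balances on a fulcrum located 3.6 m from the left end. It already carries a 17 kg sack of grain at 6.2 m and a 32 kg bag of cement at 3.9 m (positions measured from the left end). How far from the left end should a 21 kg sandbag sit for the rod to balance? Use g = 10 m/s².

Take moments about the fulcrum (at 3.6 m from the left end).
Beam weight: 22 × 10 = 220 N down at 3.55 m → arm 0.05 m, τ = 220 × 0.05 = 11 N·m counterclockwise.
Sack of grain: 17 × 10 = 170 N down at 6.2 m → arm 2.6 m, τ = 170 × 2.6 = 442 N·m clockwise.
Bag of cement: 32 × 10 = 320 N down at 3.9 m → arm 0.3 m, τ = 320 × 0.3 = 96 N·m clockwise.
Net moment of existing loads = 527 N·m clockwise.
The sandbag weighs 21 × 10 = 210 N and must supply an equal counterclockwise moment, so its lever arm about the fulcrum is 527 / 210 = 2.51 m.
That puts it at 3.6 − 2.51 = 1.09 m from the left end.

x ≈ 1.09 m from the left end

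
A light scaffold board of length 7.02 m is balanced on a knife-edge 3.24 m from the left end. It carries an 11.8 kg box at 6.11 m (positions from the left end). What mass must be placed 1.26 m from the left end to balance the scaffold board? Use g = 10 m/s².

Sum moments about the knife-edge (at 3.24 m from the left end) (the support reaction has zero arm there).
Box: 11.8 × 10 = 118 N down at 6.11 m → arm 2.87 m, τ = 118 × 2.87 = 338.7 N·m clockwise.
Net moment of known loads = 338.7 N·m clockwise.
An unknown mass m at 1.26 m has arm 1.98 m; its moment is m·g·1.98 counterclockwise.
Στ = 0 ⇒ m × 10 × 1.98 = 338.7 ⇒ m = 338.7 / (10 × 1.98) = 17.1 kg.

m ≈ 17.1 kg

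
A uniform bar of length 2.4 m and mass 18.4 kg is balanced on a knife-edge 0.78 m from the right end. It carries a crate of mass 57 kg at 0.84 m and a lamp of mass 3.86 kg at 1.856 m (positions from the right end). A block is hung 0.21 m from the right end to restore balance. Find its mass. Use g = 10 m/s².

Take moments about the knife-edge (at 0.78 m from the right end).
Beam weight: 18.4 × 10 = 184 N down at 1.2 m → arm 0.42 m, τ = 184 × 0.42 = 77.28 N·m counterclockwise.
Crate: 57 × 10 = 570 N down at 0.84 m → arm 0.06 m, τ = 570 × 0.06 = 34.2 N·m counterclockwise.
Lamp: 3.86 × 10 = 38.6 N down at 1.856 m → arm 1.076 m, τ = 38.6 × 1.076 = 41.53 N·m counterclockwise.
Net moment of known loads = 153 N·m counterclockwise.
An unknown mass m at 0.21 m has arm 0.57 m; its moment is m·g·0.57 clockwise.
For rotational equilibrium, m × 10 × 0.57 = 153, so m = 153 / (10 × 0.57) = 26.8 kg.

m ≈ 26.8 kg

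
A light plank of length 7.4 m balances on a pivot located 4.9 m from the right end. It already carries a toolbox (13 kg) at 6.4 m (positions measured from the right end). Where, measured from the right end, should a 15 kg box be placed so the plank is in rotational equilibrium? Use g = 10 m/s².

Choose the pivot (at 4.9 m from the right end) as the axis so the support reaction has zero arm there.
Toolbox: 13 × 10 = 130 N down at 6.4 m → arm 1.5 m, τ = 130 × 1.5 = 195 N·m counterclockwise.
Net moment of existing loads = 195 N·m counterclockwise.
The box weighs 15 × 10 = 150 N and must supply an equal clockwise moment, so its lever arm about the pivot is 195 / 150 = 1.3 m.
That puts it at 4.9 − 1.3 = 3.6 m from the right end.

x ≈ 3.6 m from the right end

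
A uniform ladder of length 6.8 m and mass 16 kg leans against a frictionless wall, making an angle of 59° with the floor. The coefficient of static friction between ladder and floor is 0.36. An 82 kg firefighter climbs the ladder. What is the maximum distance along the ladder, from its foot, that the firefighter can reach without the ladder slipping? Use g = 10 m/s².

Choose the foot of the ladder as the axis so the floor normal and friction both act there and drop out.
Ladder weight 16×10 = 160 N acts at 3.4 m along the ladder; its horizontal arm is 3.4·cos59° = 1.751 m → τ = 280.2 N·m clockwise.
Firefighter weight 82×10 = 820 N at distance d → arm d·cos59° → τ = 820·d·0.515 clockwise.
Wall normal N at the top has arm L sinθ = 5.829 m counterclockwise, so Στ = 0 gives N·5.829 = 280.2 + 422.3·d.
ΣFy = 0 ⇒ N_floor = 980 N, so the maximum friction is μ_s·N_floor = 0.36×980 = 352.8 N. ΣFx = 0 ⇒ N_wall = f, so at the slipping point N = 352.8 N.
Substituting: 352.8×5.829 = 280.2 + 422.3·d ⇒ d = (2056 − 280.2) / 422.3 = 4.21 m.

d ≈ 4.21 m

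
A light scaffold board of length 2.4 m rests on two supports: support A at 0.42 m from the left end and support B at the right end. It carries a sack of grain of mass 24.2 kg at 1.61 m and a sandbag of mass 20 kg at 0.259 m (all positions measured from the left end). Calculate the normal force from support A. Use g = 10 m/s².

Taking torques about support B:
Sack of grain: 24.2 × 10 = 242 N down at 1.61 m → arm 0.79 m, τ = 242 × 0.79 = 191.2 N·m counterclockwise.
Sandbag: 20 × 10 = 200 N down at 0.259 m → arm 2.141 m, τ = 200 × 2.141 = 428.2 N·m counterclockwise.
Net load moment about support B = 619.4 N·m counterclockwise.
Reaction R at support A is upward at 0.42 m, arm 1.98 m → moment R × 1.98 clockwise.
Balancing moments: R × 1.98 = 619.4, giving R = 313 N.

R_A ≈ 313 N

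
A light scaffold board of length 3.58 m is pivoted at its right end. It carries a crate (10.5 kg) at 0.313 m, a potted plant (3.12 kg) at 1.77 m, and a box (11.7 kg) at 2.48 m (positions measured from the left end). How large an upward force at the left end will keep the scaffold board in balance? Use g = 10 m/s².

F ≈ 148 N

Sum moments about the right end (the unknown pivot reaction has zero arm there).
Crate: 10.5 × 10 = 105 N down at 0.313 m → arm 3.267 m, τ = 105 × 3.267 = 343 N·m counterclockwise.
Potted plant: 3.12 × 10 = 31.2 N down at 1.77 m → arm 1.81 m, τ = 31.2 × 1.81 = 56.47 N·m counterclockwise.
Box: 11.7 × 10 = 117 N down at 2.48 m → arm 1.1 m, τ = 117 × 1.1 = 128.7 N·m counterclockwise.
Net moment of the loads = 528.2 N·m counterclockwise.
The upward force F acts at the left end, arm 3.58 m, giving F × 3.58 clockwise.
For rotational equilibrium, F × 3.58 = 528.2, so F = 528.2 / 3.58 = 148 N.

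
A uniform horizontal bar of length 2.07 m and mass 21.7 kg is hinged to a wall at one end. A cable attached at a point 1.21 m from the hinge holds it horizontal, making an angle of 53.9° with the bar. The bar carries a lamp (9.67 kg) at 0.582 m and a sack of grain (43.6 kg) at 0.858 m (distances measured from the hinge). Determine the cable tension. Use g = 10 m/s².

About the hinge:
Beam weight: 21.7 × 10 = 217 N down at 1.035 m → arm 1.035 m, τ = 217 × 1.035 = 224.6 N·m clockwise.
Lamp: 9.67 × 10 = 96.7 N down at 0.582 m → arm 0.582 m, τ = 96.7 × 0.582 = 56.28 N·m clockwise.
Sack of grain: 43.6 × 10 = 436 N down at 0.858 m → arm 0.858 m, τ = 436 × 0.858 = 374.1 N·m clockwise.
Total clockwise load moment = 655 N·m.
The cable tension T acts at 1.21 m; only its component perpendicular to the bar, T sinθ, produces torque. sin 53.9° = 0.808.
For rotational equilibrium, T × 1.21 × 0.808 = 655, so T = 655 / 0.9777 = 670 N.

T ≈ 670 N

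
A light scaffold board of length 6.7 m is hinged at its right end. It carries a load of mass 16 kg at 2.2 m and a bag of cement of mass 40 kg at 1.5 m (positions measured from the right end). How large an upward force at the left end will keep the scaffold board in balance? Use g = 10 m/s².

Choose the right end as the axis so the unknown pivot reaction has zero arm there.
Load: 16 × 10 = 160 N down at 2.2 m → arm 2.2 m, τ = 160 × 2.2 = 352 N·m counterclockwise.
Bag of cement: 40 × 10 = 400 N down at 1.5 m → arm 1.5 m, τ = 400 × 1.5 = 600 N·m counterclockwise.
Net moment of the loads = 952 N·m counterclockwise.
The upward force F acts at the left end, arm 6.7 m, giving F × 6.7 clockwise.
Balancing moments: F × 6.7 = 952, giving F = 952 / 6.7 = 142 N.

F ≈ 142 N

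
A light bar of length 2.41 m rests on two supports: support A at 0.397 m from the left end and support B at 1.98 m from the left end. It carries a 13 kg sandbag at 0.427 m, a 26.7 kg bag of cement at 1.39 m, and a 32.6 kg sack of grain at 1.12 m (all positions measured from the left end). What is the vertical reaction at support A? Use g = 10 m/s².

Taking torques about support B:
Sandbag: 13 × 10 = 130 N down at 0.427 m → arm 1.553 m, τ = 130 × 1.553 = 201.9 N·m counterclockwise.
Bag of cement: 26.7 × 10 = 267 N down at 1.39 m → arm 0.59 m, τ = 267 × 0.59 = 157.5 N·m counterclockwise.
Sack of grain: 32.6 × 10 = 326 N down at 1.12 m → arm 0.86 m, τ = 326 × 0.86 = 280.4 N·m counterclockwise.
Net load moment about support B = 639.8 N·m counterclockwise.
Reaction R at support A is upward at 0.397 m, arm 1.583 m → moment R × 1.583 clockwise.
Balancing moments: R × 1.583 = 639.8, giving R = 404 N.

R_A ≈ 404 N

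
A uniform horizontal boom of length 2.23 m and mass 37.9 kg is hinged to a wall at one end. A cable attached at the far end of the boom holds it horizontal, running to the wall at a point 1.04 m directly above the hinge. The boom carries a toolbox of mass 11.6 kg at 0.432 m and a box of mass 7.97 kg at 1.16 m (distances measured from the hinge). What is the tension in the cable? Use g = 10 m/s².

T ≈ 600 N

Sum moments about the hinge (the unknown hinge reaction has zero arm there).
Beam weight: 37.9 × 10 = 379 N down at 1.115 m → arm 1.115 m, τ = 379 × 1.115 = 422.6 N·m clockwise.
Toolbox: 11.6 × 10 = 116 N down at 0.432 m → arm 0.432 m, τ = 116 × 0.432 = 50.11 N·m clockwise.
Box: 7.97 × 10 = 79.7 N down at 1.16 m → arm 1.16 m, τ = 79.7 × 1.16 = 92.45 N·m clockwise.
Total clockwise load moment = 565.2 N·m.
The cable tension T acts at 2.23 m; only its component perpendicular to the boom, T sinθ, produces torque. sinθ = h/√(h²+d²) = 1.04/√(1.04²+2.23²) = 0.4227.
Setting net torque to zero: T × 2.23 × 0.4227 = 565.2 → T = 565.2 / 0.9426 = 600 N.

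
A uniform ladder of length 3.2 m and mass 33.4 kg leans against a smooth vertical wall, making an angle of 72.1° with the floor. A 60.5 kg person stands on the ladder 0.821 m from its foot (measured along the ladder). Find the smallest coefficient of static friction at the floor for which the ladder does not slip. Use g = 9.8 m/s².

μ_min ≈ 0.111

About the foot of the ladder:
Ladder weight 33.4×9.8 = 327.3 N acts at 1.6 m along the ladder; its horizontal arm is 1.6·cos72.1° = 0.4918 m → τ = 161 N·m clockwise.
Person: 60.5×9.8 = 592.9 N at 0.821 m → arm 0.2523 m → τ = 149.6 N·m clockwise.
Wall normal N acts horizontally at the top; its moment arm is the height L sinθ = 3.2·sin72.1° = 3.045 m, counterclockwise.
Balancing moments: N × 3.045 = 310.6, giving N = 102 N.
ΣFx = 0 ⇒ f = N_wall = 102 N. ΣFy = 0 ⇒ N_floor = 920.2 N.
μ_min = f / N_floor = 102 / 920.2 = 0.111.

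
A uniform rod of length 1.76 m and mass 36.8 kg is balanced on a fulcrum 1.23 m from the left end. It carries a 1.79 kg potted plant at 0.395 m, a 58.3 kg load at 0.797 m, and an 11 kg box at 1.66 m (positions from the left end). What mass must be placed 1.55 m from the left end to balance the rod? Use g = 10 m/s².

m ≈ 109 kg

Take moments about the fulcrum (at 1.23 m from the left end).
Beam weight: 36.8 × 10 = 368 N down at 0.88 m → arm 0.35 m, τ = 368 × 0.35 = 128.8 N·m counterclockwise.
Potted plant: 1.79 × 10 = 17.9 N down at 0.395 m → arm 0.835 m, τ = 17.9 × 0.835 = 14.95 N·m counterclockwise.
Load: 58.3 × 10 = 583 N down at 0.797 m → arm 0.433 m, τ = 583 × 0.433 = 252.4 N·m counterclockwise.
Box: 11 × 10 = 110 N down at 1.66 m → arm 0.43 m, τ = 110 × 0.43 = 47.3 N·m clockwise.
Net moment of known loads = 348.8 N·m counterclockwise.
An unknown mass m at 1.55 m has arm 0.32 m; its moment is m·g·0.32 clockwise.
Setting net torque to zero: m × 10 × 0.32 = 348.8 → m = 348.8 / (10 × 0.32) = 109 kg.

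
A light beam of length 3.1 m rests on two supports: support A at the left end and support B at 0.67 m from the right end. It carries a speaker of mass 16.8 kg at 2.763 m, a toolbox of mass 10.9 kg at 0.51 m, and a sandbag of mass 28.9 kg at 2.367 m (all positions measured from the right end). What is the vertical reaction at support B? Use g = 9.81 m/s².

Choose support A as the axis so its reaction then has zero moment arm.
Speaker: 16.8 × 9.81 = 164.8 N down at 2.763 m → arm 0.337 m, τ = 164.8 × 0.337 = 55.54 N·m clockwise.
Toolbox: 10.9 × 9.81 = 106.9 N down at 0.51 m → arm 2.59 m, τ = 106.9 × 2.59 = 276.9 N·m clockwise.
Sandbag: 28.9 × 9.81 = 283.5 N down at 2.367 m → arm 0.733 m, τ = 283.5 × 0.733 = 207.8 N·m clockwise.
Net load moment about support A = 540.2 N·m clockwise.
Reaction R at support B is upward at 0.67 m, arm 2.43 m → moment R × 2.43 counterclockwise.
Setting net torque to zero: R × 2.43 = 540.2 → R = 222 N.

R_B ≈ 222 N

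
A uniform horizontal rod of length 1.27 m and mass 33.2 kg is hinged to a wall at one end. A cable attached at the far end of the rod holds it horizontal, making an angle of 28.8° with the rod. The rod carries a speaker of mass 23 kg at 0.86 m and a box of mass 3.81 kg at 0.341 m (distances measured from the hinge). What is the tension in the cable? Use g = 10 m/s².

T ≈ 689 N

About the hinge:
Beam weight: 33.2 × 10 = 332 N down at 0.635 m → arm 0.635 m, τ = 332 × 0.635 = 210.8 N·m clockwise.
Speaker: 23 × 10 = 230 N down at 0.86 m → arm 0.86 m, τ = 230 × 0.86 = 197.8 N·m clockwise.
Box: 3.81 × 10 = 38.1 N down at 0.341 m → arm 0.341 m, τ = 38.1 × 0.341 = 12.99 N·m clockwise.
Total clockwise load moment = 421.6 N·m.
The cable tension T acts at 1.27 m; only its component perpendicular to the rod, T sinθ, produces torque. sin 28.8° = 0.4818.
Στ = 0 ⇒ T × 1.27 × 0.4818 = 421.6 ⇒ T = 421.6 / 0.6119 = 689 N.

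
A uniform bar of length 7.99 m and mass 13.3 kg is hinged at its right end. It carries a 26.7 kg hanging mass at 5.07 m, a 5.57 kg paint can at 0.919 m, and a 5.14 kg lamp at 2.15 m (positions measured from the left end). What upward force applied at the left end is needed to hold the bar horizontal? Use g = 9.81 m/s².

Choose the right end as the axis so the unknown pivot reaction has zero arm there.
Beam weight: 13.3 × 9.81 = 130.5 N down at 3.995 m → arm 3.995 m, τ = 130.5 × 3.995 = 521.3 N·m counterclockwise.
Hanging mass: 26.7 × 9.81 = 261.9 N down at 5.07 m → arm 2.92 m, τ = 261.9 × 2.92 = 764.7 N·m counterclockwise.
Paint can: 5.57 × 9.81 = 54.64 N down at 0.919 m → arm 7.071 m, τ = 54.64 × 7.071 = 386.4 N·m counterclockwise.
Lamp: 5.14 × 9.81 = 50.42 N down at 2.15 m → arm 5.84 m, τ = 50.42 × 5.84 = 294.5 N·m counterclockwise.
Net moment of the loads = 1967 N·m counterclockwise.
The upward force F acts at the left end, arm 7.99 m, giving F × 7.99 clockwise.
Setting net torque to zero: F × 7.99 = 1967 → F = 1967 / 7.99 = 246 N.

F ≈ 246 N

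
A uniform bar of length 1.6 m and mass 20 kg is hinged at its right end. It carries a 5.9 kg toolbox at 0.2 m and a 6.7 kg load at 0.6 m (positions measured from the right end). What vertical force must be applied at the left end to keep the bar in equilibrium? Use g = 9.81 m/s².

Choose the right end as the axis so the unknown pivot reaction has zero arm there.
Beam weight: 20 × 9.81 = 196.2 N down at 0.8 m → arm 0.8 m, τ = 196.2 × 0.8 = 157 N·m counterclockwise.
Toolbox: 5.9 × 9.81 = 57.88 N down at 0.2 m → arm 0.2 m, τ = 57.88 × 0.2 = 11.58 N·m counterclockwise.
Load: 6.7 × 9.81 = 65.73 N down at 0.6 m → arm 0.6 m, τ = 65.73 × 0.6 = 39.44 N·m counterclockwise.
Net moment of the loads = 208 N·m counterclockwise.
The upward force F acts at the left end, arm 1.6 m, giving F × 1.6 clockwise.
Setting net torque to zero: F × 1.6 = 208 → F = 208 / 1.6 = 130 N.

F ≈ 130 N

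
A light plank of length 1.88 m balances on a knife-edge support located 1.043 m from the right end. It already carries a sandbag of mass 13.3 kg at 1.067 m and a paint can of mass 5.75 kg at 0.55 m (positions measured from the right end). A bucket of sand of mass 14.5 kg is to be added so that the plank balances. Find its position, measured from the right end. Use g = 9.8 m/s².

x ≈ 1.22 m from the right end

Sum moments about the knife-edge support (at 1.043 m from the right end) (the support reaction has zero arm there).
Sandbag: 13.3 × 9.8 = 130.3 N down at 1.067 m → arm 0.024 m, τ = 130.3 × 0.024 = 3.127 N·m counterclockwise.
Paint can: 5.75 × 9.8 = 56.35 N down at 0.55 m → arm 0.493 m, τ = 56.35 × 0.493 = 27.78 N·m clockwise.
Net moment of existing loads = 24.65 N·m clockwise.
The bucket of sand weighs 14.5 × 9.8 = 142.1 N and must supply an equal counterclockwise moment, so its lever arm about the knife-edge support is 24.65 / 142.1 = 0.173 m.
That puts it at 1.043 + 0.173 = 1.22 m from the right end.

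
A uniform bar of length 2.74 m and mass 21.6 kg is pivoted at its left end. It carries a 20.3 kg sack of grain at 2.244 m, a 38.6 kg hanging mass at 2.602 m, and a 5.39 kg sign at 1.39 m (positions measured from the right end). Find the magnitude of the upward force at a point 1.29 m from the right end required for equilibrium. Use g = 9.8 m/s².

Choose the left end as the axis so the unknown pivot reaction has zero arm there.
Beam weight: 21.6 × 9.8 = 211.7 N down at 1.37 m → arm 1.37 m, τ = 211.7 × 1.37 = 290 N·m clockwise.
Sack of grain: 20.3 × 9.8 = 198.9 N down at 2.244 m → arm 0.496 m, τ = 198.9 × 0.496 = 98.65 N·m clockwise.
Hanging mass: 38.6 × 9.8 = 378.3 N down at 2.602 m → arm 0.138 m, τ = 378.3 × 0.138 = 52.21 N·m clockwise.
Sign: 5.39 × 9.8 = 52.82 N down at 1.39 m → arm 1.35 m, τ = 52.82 × 1.35 = 71.31 N·m clockwise.
Net moment of the loads = 512.2 N·m clockwise.
The upward force F acts at a point 1.29 m from the right end, arm 1.45 m, giving F × 1.45 counterclockwise.
Balancing moments: F × 1.45 = 512.2, giving F = 512.2 / 1.45 = 353 N.

F ≈ 353 N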